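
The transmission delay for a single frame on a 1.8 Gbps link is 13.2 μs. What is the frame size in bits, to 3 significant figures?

23800 bits

L = R × t_tx = 1800000000 b/s × 1.32e-05 s = 23760 bits.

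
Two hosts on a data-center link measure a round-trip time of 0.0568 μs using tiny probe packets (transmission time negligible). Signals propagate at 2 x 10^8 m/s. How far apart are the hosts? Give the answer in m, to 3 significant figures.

5.68 m

One-way propagation = RTT/2 = 0.0284 μs.
d = s × t = 200000000 × 2.84e-08 = 5.68 m.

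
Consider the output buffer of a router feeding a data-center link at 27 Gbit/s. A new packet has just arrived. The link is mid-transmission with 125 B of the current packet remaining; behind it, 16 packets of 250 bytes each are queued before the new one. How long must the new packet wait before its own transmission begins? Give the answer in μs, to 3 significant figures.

1.22 μs

Each queued packet: L/R = 2000/27000000000 = 0.0740741 μs.
16 queued → 1.18519 μs.
Plus remaining 1000 bits of current packet: 0.037037 μs.
Queuing delay = 1.22 μs.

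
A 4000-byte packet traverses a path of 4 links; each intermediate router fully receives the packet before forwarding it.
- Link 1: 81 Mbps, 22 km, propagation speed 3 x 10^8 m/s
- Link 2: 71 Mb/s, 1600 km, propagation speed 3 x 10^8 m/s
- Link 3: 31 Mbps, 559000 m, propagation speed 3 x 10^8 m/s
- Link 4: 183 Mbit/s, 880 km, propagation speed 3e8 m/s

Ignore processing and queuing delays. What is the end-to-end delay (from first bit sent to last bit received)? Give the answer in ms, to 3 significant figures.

L = 4000 × 8 = 32000 bits.
Transmission delays (L/R per hop): 0.395062, 0.450704, 1.03226, 0.174863 ms; sum = 2.05289 ms.
Propagation delays (d/s per hop): 0.0733333, 5.33333, 1.86333, 2.93333 ms; sum = 10.2033 ms.
End-to-end = 12.3 ms.

12.3 ms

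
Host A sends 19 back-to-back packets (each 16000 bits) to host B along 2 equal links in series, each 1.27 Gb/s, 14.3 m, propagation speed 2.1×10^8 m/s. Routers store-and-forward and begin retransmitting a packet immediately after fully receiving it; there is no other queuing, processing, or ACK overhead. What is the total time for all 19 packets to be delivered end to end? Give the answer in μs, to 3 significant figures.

Per-hop transmission t_tx = L/R = 16000/1270000000 = 12.5984 μs.
Per-hop propagation t_prop = 14.3/210000000 = 0.0680952 μs.
Pipeline fill: first packet needs 2·t_tx to clear all hops; remaining 18 packets each add one t_tx.
Total = (2+19-1)·t_tx + 2·t_prop = 20·12.5984 + 2·0.0680952 = 252 μs.

252 μs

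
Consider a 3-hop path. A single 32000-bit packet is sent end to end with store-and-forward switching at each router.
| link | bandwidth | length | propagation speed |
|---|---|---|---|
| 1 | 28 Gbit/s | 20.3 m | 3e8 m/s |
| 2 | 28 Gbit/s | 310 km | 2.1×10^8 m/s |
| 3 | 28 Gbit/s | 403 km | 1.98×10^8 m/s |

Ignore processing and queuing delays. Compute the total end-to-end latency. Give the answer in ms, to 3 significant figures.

3.52 ms

Transmission delay per hop = L/R = 32000/28000000000 = 0.00114286 ms; 3 hops → 0.00342857 ms.
Propagation delays (d/s per hop): 6.76667e-05, 1.47619, 2.03535 ms; sum = 3.51161 ms.
End-to-end = 3.52 ms.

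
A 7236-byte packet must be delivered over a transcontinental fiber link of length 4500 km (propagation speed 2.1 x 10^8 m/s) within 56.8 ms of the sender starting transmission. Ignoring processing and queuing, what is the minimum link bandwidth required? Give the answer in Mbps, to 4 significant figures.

1.637 Mbps

L = 57888 bits.
Propagation delay = 4500000 / 210000000 = 21.4286 ms.
Transmission budget = 56.8 − 21.4286 = 35.3714 ms.
R ≥ L / t_tx = 57888 bits / 0.0353714 s = 1.637 Mbps.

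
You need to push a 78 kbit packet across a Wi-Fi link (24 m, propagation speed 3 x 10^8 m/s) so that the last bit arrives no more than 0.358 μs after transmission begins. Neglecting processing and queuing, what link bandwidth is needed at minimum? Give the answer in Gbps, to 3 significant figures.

Propagation delay = 24 / 300000000 = 0.08 μs.
Transmission budget = 0.358 − 0.08 = 0.278 μs.
R ≥ L / t_tx = 78000 bits / 2.78e-07 s = 281 Gbps.

281 Gbps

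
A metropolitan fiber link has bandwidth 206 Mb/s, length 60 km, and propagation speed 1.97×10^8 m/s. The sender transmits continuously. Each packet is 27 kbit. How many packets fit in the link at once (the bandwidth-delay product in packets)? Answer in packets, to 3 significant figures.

2.32 packets

Propagation delay = 60000 / 197000000 = 0.000304569 s.
BDP = R × t_prop = 206000000 × 0.000304569 = 62741.1 bits.
In packets of 27000 bits: 2.32 packets.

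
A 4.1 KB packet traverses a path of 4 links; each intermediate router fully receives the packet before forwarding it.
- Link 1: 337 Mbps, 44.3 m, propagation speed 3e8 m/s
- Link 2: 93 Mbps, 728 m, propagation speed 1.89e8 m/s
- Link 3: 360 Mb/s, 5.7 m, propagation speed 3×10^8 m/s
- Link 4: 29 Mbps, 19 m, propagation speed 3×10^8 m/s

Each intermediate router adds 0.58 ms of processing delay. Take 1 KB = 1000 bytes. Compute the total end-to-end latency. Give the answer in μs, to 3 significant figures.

3420 μs

L = 32800 bits.
Transmission delays (L/R per hop): 97.3294, 352.688, 91.1111, 1131.03 μs; sum = 1672.16 μs.
Propagation delays (d/s per hop): 0.147667, 3.85185, 0.019, 0.0633333 μs; sum = 4.08185 μs.
Processing at 3 router(s): 3 × 0.58 ms = 1740 μs.
End-to-end = 3420 μs.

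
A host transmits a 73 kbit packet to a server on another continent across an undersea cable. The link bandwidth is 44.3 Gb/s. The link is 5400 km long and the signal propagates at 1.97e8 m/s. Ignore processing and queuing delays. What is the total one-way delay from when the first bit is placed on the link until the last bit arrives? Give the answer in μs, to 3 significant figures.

L = 73000 bits.
Transmission delay = L/R = 73000 / 44300000000 = 1.64786 μs.
Propagation delay = d/s = 5400000 m / 197000000 m/s = 27411.2 μs.
Total = 27400 μs.

27400 μs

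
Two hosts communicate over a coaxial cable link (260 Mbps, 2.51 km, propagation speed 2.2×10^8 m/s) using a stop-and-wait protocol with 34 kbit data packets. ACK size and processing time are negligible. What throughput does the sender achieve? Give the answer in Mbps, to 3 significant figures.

221 Mbps

t_tx = L/R = 34000/260000000 = 0.000130769 s.
t_prop = 2510/2.2e+08 = 1.14091e-05 s; RTT = 2.28182e-05 s.
Cycle = t_tx + RTT = 0.000153587 s.
Throughput = L / cycle = 34000 / 0.000153587 = 221 Mbps.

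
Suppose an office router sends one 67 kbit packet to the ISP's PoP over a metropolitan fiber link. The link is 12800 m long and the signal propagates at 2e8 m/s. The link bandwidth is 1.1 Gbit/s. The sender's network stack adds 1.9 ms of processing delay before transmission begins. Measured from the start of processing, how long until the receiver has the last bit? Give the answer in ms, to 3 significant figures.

2.02 ms

L = 67000 bits.
Transmission delay = L/R = 67000 / 1100000000 = 0.0609091 ms.
Propagation delay = d/s = 12800 m / 200000000 m/s = 0.064 ms.
Plus processing delay 1.9 ms = 1.9 ms.
Total = 2.02 ms.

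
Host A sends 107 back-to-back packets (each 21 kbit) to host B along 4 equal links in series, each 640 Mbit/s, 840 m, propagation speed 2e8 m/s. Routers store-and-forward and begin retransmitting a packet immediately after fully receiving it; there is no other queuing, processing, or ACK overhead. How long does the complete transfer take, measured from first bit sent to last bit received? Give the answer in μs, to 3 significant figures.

3630 μs

Per-hop transmission t_tx = L/R = 21000/640000000 = 32.8125 μs.
Per-hop propagation t_prop = 840/200000000 = 4.2 μs.
Pipeline fill: first packet needs 4·t_tx to clear all hops; remaining 106 packets each add one t_tx.
Total = (4+107-1)·t_tx + 4·t_prop = 110·32.8125 + 4·4.2 = 3630 μs.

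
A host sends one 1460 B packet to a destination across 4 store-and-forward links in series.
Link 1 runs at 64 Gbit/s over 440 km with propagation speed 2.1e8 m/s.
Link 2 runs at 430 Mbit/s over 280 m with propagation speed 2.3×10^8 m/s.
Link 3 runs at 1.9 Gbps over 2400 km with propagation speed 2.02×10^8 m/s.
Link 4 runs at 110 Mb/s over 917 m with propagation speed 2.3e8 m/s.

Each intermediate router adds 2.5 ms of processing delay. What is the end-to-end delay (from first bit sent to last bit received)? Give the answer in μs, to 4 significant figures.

21620 μs

L = 1460 × 8 = 11680 bits.
Transmission delays (L/R per hop): 0.1825, 27.1628, 6.14737, 106.182 μs; sum = 139.674 μs.
Propagation delays (d/s per hop): 2095.24, 1.21739, 11881.2, 3.98696 μs; sum = 13981.6 μs.
Processing at 3 router(s): 3 × 2.5 ms = 7500 μs.
End-to-end = 21620 μs.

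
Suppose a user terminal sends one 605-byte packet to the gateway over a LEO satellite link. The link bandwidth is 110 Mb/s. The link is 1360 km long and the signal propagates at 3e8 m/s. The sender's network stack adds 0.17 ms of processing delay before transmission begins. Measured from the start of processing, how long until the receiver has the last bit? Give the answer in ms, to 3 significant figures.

4.75 ms

L = 605 × 8 = 4840 bits.
Transmission delay = L/R = 4840 / 110000000 = 0.044 ms.
Propagation delay = d/s = 1360000 m / 300000000 m/s = 4.53333 ms.
Plus processing delay 0.17 ms = 0.17 ms.
Total = 4.75 ms.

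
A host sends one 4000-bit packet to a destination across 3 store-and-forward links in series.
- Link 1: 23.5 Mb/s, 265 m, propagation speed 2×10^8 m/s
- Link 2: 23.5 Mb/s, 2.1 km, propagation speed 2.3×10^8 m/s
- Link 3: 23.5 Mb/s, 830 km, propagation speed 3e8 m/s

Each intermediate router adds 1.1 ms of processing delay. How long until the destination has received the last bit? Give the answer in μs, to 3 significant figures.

Transmission delay per hop = L/R = 4000/23500000 = 170.213 μs; 3 hops → 510.638 μs.
Propagation delays (d/s per hop): 1.325, 9.13043, 2766.67 μs; sum = 2777.12 μs.
Processing at 2 router(s): 2 × 1.1 ms = 2200 μs.
End-to-end = 5490 μs.

5490 μs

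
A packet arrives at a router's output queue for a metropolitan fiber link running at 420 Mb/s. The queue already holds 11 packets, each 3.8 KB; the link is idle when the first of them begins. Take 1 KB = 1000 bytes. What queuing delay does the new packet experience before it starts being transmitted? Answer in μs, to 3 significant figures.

796 μs

Each queued packet: L/R = 30400/420000000 = 72.381 μs.
11 queued → 796.19 μs.
Queuing delay = 796 μs.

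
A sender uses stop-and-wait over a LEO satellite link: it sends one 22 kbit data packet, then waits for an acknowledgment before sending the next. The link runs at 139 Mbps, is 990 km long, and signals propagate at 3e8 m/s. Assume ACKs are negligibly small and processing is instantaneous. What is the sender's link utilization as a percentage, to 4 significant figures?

t_tx = L/R = 22000/139000000 = 0.000158273 s.
t_prop = 990000/300000000 = 0.0033 s; RTT = 0.0066 s.
Cycle = t_tx + RTT = 0.00675827 s.
Utilization = t_tx / cycle = 0.000158273/0.00675827 = 2.342 %.

2.342 %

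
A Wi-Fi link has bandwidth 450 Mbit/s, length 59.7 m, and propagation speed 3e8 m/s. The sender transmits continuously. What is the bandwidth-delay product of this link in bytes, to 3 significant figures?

11.2 bytes

Propagation delay = 59.7 / 300000000 = 1.99e-07 s.
BDP = R × t_prop = 450000000 × 1.99e-07 = 89.55 bits.
In bytes: 89.55/8 = 11.2 bytes.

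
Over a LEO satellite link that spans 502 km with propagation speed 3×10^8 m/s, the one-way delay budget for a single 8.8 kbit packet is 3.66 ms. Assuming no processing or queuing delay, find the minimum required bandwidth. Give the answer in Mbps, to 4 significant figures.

4.430 Mbps

Propagation delay = 502000 / 300000000 = 1.67333 ms.
Transmission budget = 3.66 − 1.67333 = 1.98667 ms.
R ≥ L / t_tx = 8800 bits / 0.00198667 s = 4.430 Mbps.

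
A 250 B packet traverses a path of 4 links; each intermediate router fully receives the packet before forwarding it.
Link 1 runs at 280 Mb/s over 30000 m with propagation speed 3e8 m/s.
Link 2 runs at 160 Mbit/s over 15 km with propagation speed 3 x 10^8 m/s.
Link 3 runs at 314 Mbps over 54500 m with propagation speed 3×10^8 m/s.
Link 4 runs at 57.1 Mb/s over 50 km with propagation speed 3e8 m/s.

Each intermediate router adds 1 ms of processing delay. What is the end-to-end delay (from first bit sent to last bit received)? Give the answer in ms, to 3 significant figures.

L = 250 × 8 = 2000 bits.
Transmission delays (L/R per hop): 0.00714286, 0.0125, 0.00636943, 0.0350263 ms; sum = 0.0610386 ms.
Propagation delays (d/s per hop): 0.1, 0.05, 0.181667, 0.166667 ms; sum = 0.498333 ms.
Processing at 3 router(s): 3 × 1 ms = 3 ms.
End-to-end = 3.56 ms.

3.56 ms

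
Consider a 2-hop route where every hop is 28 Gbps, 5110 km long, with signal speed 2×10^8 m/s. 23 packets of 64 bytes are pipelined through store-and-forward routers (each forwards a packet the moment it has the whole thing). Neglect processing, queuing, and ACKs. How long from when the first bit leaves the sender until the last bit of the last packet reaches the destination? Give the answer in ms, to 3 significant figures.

Per-hop transmission t_tx = L/R = 512/28000000000 = 1.82857e-05 ms.
Per-hop propagation t_prop = 5110000/200000000 = 25.55 ms.
Pipeline fill: first packet needs 2·t_tx to clear all hops; remaining 22 packets each add one t_tx.
Total = (2+23-1)·t_tx + 2·t_prop = 24·1.82857e-05 + 2·25.55 = 51.1 ms.

51.1 ms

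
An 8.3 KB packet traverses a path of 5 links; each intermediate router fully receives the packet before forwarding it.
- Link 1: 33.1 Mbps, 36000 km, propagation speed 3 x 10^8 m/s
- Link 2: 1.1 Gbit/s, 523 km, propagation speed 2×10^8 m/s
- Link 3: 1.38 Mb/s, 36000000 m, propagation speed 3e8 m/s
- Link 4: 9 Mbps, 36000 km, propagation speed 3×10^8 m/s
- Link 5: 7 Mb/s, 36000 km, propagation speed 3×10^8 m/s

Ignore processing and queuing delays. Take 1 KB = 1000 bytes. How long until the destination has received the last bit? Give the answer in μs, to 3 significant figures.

550000 μs

L = 66400 bits.
Transmission delays (L/R per hop): 2006.04, 60.3636, 48115.9, 7377.78, 9485.71 μs; sum = 67045.8 μs.
Propagation delays (d/s per hop): 120000, 2615, 120000, 120000, 120000 μs; sum = 482615 μs.
End-to-end = 550000 μs.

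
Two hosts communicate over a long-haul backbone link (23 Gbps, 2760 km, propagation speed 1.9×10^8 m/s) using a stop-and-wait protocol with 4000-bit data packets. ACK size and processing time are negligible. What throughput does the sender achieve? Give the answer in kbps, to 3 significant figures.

t_tx = L/R = 4000/23000000000 = 1.73913e-07 s.
t_prop = 2760000/190000000 = 0.0145263 s; RTT = 0.0290526 s.
Cycle = t_tx + RTT = 0.0290528 s.
Throughput = L / cycle = 4000 / 0.0290528 = 138 kbps.

138 kbps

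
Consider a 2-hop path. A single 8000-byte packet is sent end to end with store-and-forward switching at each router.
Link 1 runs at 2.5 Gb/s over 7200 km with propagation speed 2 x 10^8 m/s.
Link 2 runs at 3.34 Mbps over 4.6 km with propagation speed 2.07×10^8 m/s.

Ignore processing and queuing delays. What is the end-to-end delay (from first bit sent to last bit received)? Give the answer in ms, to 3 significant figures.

55.2 ms

L = 8000 × 8 = 64000 bits.
Transmission delays (L/R per hop): 0.0256, 19.1617 ms; sum = 19.1873 ms.
Propagation delays (d/s per hop): 36, 0.0222222 ms; sum = 36.0222 ms.
End-to-end = 55.2 ms.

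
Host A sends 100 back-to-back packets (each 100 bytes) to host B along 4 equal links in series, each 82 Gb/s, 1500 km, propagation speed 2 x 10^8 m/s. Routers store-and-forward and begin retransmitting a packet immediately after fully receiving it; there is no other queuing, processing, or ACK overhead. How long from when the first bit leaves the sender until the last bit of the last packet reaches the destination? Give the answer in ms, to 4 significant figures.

30.00 ms

Per-hop transmission t_tx = L/R = 800/82000000000 = 9.7561e-06 ms.
Per-hop propagation t_prop = 1500000/200000000 = 7.5 ms.
Pipeline fill: first packet needs 4·t_tx to clear all hops; remaining 99 packets each add one t_tx.
Total = (4+100-1)·t_tx + 4·t_prop = 103·9.7561e-06 + 4·7.5 = 30.00 ms.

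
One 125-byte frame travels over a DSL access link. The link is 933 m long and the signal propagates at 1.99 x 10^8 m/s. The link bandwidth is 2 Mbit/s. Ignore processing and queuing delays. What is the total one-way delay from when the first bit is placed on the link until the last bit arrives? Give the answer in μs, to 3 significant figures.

L = 125 × 8 = 1000 bits.
Transmission delay = L/R = 1000 / 2000000 = 500 μs.
Propagation delay = d/s = 933 m / 199000000 m/s = 4.68844 μs.
Total = 505 μs.

505 μs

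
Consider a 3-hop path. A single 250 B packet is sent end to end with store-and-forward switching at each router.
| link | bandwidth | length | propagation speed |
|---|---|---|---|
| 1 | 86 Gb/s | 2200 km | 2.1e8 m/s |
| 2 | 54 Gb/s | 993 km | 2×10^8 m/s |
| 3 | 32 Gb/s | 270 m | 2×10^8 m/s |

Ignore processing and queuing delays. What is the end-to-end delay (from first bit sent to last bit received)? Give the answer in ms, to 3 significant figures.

15.4 ms

L = 250 × 8 = 2000 bits.
Transmission delays (L/R per hop): 2.32558e-05, 3.7037e-05, 6.25e-05 ms; sum = 0.000122793 ms.
Propagation delays (d/s per hop): 10.4762, 4.965, 0.00135 ms; sum = 15.4425 ms.
End-to-end = 15.4 ms.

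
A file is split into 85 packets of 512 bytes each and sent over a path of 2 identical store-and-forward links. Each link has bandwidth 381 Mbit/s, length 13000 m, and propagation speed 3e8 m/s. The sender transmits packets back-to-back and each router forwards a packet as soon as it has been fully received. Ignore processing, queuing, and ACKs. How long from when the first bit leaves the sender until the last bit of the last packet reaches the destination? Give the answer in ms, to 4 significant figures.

1.011 ms

Per-hop transmission t_tx = L/R = 4096/381000000 = 0.0107507 ms.
Per-hop propagation t_prop = 13000/300000000 = 0.0433333 ms.
Pipeline fill: first packet needs 2·t_tx to clear all hops; remaining 84 packets each add one t_tx.
Total = (2+85-1)·t_tx + 2·t_prop = 86·0.0107507 + 2·0.0433333 = 1.011 ms.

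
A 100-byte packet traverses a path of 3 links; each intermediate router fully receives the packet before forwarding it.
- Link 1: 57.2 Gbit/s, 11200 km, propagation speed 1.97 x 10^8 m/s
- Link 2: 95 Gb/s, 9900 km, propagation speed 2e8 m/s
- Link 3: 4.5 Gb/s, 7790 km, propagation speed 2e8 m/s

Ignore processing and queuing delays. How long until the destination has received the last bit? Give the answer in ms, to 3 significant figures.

145 ms

L = 100 × 8 = 800 bits.
Transmission delays (L/R per hop): 1.3986e-05, 8.42105e-06, 0.000177778 ms; sum = 0.000200185 ms.
Propagation delays (d/s per hop): 56.8528, 49.5, 38.95 ms; sum = 145.303 ms.
End-to-end = 145 ms.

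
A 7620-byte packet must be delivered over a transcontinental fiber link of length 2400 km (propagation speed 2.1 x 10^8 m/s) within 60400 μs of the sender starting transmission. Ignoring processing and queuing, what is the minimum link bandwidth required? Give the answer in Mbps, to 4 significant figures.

L = 60960 bits.
Propagation delay = 2400000 / 210000000 = 11428.6 μs.
Transmission budget = 60400 − 11428.6 = 48971.4 μs.
R ≥ L / t_tx = 60960 bits / 0.0489714 s = 1.245 Mbps.

1.245 Mbps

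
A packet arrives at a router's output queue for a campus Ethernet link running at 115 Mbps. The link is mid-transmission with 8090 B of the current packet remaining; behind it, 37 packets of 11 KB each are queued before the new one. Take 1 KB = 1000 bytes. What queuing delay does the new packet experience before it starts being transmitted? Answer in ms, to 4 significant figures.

28.88 ms

Each queued packet: L/R = 88000/115000000 = 0.765217 ms.
37 queued → 28.313 ms.
Plus remaining 64720 bits of current packet: 0.562783 ms.
Queuing delay = 28.88 ms.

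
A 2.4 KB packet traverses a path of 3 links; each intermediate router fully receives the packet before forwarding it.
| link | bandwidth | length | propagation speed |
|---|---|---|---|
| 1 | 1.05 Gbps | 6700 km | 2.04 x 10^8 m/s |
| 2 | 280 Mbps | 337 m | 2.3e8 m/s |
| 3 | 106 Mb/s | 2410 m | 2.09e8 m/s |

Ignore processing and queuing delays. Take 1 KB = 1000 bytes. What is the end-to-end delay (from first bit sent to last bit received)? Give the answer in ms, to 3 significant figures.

33.1 ms

L = 19200 bits.
Transmission delays (L/R per hop): 0.0182857, 0.0685714, 0.181132 ms; sum = 0.267989 ms.
Propagation delays (d/s per hop): 32.8431, 0.00146522, 0.0115311 ms; sum = 32.8561 ms.
End-to-end = 33.1 ms.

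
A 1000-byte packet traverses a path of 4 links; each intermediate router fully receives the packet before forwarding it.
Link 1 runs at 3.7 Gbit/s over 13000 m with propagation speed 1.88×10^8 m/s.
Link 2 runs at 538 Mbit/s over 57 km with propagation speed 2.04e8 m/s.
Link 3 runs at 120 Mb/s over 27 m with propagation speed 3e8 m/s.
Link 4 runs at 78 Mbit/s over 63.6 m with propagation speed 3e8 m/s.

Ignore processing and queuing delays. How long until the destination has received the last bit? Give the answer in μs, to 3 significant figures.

535 μs

L = 1000 × 8 = 8000 bits.
Transmission delays (L/R per hop): 2.16216, 14.8699, 66.6667, 102.564 μs; sum = 186.263 μs.
Propagation delays (d/s per hop): 69.1489, 279.412, 0.09, 0.212 μs; sum = 348.863 μs.
End-to-end = 535 μs.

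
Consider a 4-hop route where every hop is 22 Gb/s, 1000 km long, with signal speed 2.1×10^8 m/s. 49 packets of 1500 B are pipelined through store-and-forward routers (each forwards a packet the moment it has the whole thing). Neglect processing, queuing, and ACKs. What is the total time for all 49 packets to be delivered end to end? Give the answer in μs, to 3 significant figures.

Per-hop transmission t_tx = L/R = 12000/22000000000 = 0.545455 μs.
Per-hop propagation t_prop = 1000000/210000000 = 4761.9 μs.
Pipeline fill: first packet needs 4·t_tx to clear all hops; remaining 48 packets each add one t_tx.
Total = (4+49-1)·t_tx + 4·t_prop = 52·0.545455 + 4·4761.9 = 19100 μs.

19100 μs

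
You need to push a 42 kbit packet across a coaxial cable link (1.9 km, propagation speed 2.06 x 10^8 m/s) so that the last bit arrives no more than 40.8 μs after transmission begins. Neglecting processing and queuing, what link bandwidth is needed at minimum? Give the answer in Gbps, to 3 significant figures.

1.33 Gbps

Propagation delay = 1900 / 206000000 = 9.2233 μs.
Transmission budget = 40.8 − 9.2233 = 31.5767 μs.
R ≥ L / t_tx = 42000 bits / 3.15767e-05 s = 1.33 Gbps.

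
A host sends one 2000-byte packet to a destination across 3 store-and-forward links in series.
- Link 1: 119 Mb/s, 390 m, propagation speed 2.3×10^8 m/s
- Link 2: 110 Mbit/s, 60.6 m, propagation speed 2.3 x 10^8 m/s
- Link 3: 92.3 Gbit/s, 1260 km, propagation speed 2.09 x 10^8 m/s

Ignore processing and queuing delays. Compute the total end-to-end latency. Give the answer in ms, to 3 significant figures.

6.31 ms

L = 2000 × 8 = 16000 bits.
Transmission delays (L/R per hop): 0.134454, 0.145455, 0.000173348 ms; sum = 0.280082 ms.
Propagation delays (d/s per hop): 0.00169565, 0.000263478, 6.02871 ms; sum = 6.03067 ms.
End-to-end = 6.31 ms.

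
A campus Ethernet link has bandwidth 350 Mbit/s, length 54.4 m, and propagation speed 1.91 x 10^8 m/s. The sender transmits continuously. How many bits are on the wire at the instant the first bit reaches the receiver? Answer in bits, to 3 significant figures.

Propagation delay = 54.4 / 191000000 = 2.84817e-07 s.
BDP = R × t_prop = 350000000 × 2.84817e-07 = 99.6859 bits.

99.7 bits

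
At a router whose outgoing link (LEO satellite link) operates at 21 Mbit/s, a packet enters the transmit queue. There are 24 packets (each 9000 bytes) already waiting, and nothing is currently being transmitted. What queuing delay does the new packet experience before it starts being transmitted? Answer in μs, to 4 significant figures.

Each queued packet: L/R = 72000/21000000 = 3428.57 μs.
24 queued → 82285.7 μs.
Queuing delay = 82290 μs.

82290 μs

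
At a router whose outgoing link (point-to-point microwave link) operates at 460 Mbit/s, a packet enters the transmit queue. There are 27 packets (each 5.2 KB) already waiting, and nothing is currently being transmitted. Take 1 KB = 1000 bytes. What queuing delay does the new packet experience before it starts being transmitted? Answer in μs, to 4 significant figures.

2442 μs

Each queued packet: L/R = 41600/460000000 = 90.4348 μs.
27 queued → 2441.74 μs.
Queuing delay = 2442 μs.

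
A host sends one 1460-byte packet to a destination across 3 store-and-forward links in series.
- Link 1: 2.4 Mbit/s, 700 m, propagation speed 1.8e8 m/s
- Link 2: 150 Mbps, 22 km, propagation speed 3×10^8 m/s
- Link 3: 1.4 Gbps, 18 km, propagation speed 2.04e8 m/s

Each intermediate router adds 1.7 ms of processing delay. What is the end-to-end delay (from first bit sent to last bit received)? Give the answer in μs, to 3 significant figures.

L = 1460 × 8 = 11680 bits.
Transmission delays (L/R per hop): 4866.67, 77.8667, 8.34286 μs; sum = 4952.88 μs.
Propagation delays (d/s per hop): 3.88889, 73.3333, 88.2353 μs; sum = 165.458 μs.
Processing at 2 router(s): 2 × 1.7 ms = 3400 μs.
End-to-end = 8520 μs.

8520 μs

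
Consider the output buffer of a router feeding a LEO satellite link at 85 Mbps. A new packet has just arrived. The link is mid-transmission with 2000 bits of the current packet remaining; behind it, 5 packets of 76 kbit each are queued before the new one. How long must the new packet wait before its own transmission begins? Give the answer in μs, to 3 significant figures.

4490 μs

Each queued packet: L/R = 76000/85000000 = 894.118 μs.
5 queued → 4470.59 μs.
Plus remaining 2000 bits of current packet: 23.5294 μs.
Queuing delay = 4490 μs.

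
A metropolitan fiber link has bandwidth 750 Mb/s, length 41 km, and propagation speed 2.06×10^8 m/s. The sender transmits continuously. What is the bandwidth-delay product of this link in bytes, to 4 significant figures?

18660 bytes

Propagation delay = 41000 / 206000000 = 0.000199029 s.
BDP = R × t_prop = 750000000 × 0.000199029 = 149272 bits.
In bytes: 149272/8 = 18660 bytes.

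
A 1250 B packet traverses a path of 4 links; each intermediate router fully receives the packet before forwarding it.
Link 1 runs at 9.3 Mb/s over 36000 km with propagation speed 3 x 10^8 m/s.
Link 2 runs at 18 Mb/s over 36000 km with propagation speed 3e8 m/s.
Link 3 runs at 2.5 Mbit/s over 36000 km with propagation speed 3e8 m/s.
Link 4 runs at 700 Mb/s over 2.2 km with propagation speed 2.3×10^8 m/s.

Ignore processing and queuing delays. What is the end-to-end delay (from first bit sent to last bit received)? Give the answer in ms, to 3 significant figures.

366 ms

L = 1250 × 8 = 10000 bits.
Transmission delays (L/R per hop): 1.07527, 0.555556, 4, 0.0142857 ms; sum = 5.64511 ms.
Propagation delays (d/s per hop): 120, 120, 120, 0.00956522 ms; sum = 360.01 ms.
End-to-end = 366 ms.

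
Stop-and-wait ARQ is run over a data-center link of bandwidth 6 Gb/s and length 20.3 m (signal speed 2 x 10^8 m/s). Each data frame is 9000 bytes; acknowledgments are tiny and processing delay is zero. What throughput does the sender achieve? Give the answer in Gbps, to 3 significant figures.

5.90 Gbps

t_tx = L/R = 72000/6000000000 = 1.2e-05 s.
t_prop = 20.3/200000000 = 1.015e-07 s; RTT = 2.03e-07 s.
Cycle = t_tx + RTT = 1.2203e-05 s.
Throughput = L / cycle = 72000 / 1.2203e-05 = 5.90 Gbps.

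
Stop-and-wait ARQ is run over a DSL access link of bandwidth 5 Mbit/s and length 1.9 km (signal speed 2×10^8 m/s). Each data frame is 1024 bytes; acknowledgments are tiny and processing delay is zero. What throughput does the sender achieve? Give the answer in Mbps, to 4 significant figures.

4.943 Mbps

t_tx = L/R = 8192/5000000 = 0.0016384 s.
t_prop = 1900/200000000 = 9.5e-06 s; RTT = 1.9e-05 s.
Cycle = t_tx + RTT = 0.0016574 s.
Throughput = L / cycle = 8192 / 0.0016574 = 4.943 Mbps.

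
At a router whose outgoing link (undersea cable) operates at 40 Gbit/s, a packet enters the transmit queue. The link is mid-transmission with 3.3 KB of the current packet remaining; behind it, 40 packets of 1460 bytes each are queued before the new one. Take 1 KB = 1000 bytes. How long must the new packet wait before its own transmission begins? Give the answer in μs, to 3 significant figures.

Each queued packet: L/R = 11680/40000000000 = 0.292 μs.
40 queued → 11.68 μs.
Plus remaining 26400 bits of current packet: 0.66 μs.
Queuing delay = 12.3 μs.

12.3 μs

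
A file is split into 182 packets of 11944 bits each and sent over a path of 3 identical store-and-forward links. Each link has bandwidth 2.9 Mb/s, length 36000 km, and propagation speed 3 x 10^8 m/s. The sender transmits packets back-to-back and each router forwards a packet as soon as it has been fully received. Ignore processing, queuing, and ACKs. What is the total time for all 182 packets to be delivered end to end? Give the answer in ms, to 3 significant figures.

1120 ms

Per-hop transmission t_tx = L/R = 11944/2900000 = 4.11862 ms.
Per-hop propagation t_prop = 36000000/300000000 = 120 ms.
Pipeline fill: first packet needs 3·t_tx to clear all hops; remaining 181 packets each add one t_tx.
Total = (3+182-1)·t_tx + 3·t_prop = 184·4.11862 + 3·120 = 1120 ms.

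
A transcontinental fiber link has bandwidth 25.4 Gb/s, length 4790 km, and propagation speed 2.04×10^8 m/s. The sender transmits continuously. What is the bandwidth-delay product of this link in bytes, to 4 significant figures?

74550000 bytes

Propagation delay = 4790000 / 204000000 = 0.0234804 s.
BDP = R × t_prop = 25400000000 × 0.0234804 = 596402000 bits.
In bytes: 596402000/8 = 74550000 bytes.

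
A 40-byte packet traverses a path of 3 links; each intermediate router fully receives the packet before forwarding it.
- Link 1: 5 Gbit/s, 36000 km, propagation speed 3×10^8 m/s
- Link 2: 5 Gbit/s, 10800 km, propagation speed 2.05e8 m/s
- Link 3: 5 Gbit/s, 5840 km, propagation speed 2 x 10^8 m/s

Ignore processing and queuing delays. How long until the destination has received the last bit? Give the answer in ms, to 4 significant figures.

L = 40 × 8 = 320 bits.
Transmission delay per hop = L/R = 320/5000000000 = 6.4e-05 ms; 3 hops → 0.000192 ms.
Propagation delays (d/s per hop): 120, 52.6829, 29.2 ms; sum = 201.883 ms.
End-to-end = 201.9 ms.

201.9 ms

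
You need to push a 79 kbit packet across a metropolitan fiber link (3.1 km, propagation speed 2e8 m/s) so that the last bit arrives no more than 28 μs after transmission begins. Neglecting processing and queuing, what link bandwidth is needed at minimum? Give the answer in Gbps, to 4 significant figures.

6.320 Gbps

Propagation delay = 3100 / 200000000 = 15.5 μs.
Transmission budget = 28 − 15.5 = 12.5 μs.
R ≥ L / t_tx = 79000 bits / 1.25e-05 s = 6.320 Gbps.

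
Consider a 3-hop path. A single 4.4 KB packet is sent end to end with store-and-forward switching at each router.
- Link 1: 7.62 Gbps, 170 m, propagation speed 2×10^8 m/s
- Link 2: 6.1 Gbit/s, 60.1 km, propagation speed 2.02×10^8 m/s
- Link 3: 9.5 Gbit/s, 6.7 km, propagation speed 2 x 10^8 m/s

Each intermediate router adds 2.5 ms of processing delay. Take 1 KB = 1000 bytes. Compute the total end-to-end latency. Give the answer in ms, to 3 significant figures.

L = 35200 bits.
Transmission delays (L/R per hop): 0.00461942, 0.00577049, 0.00370526 ms; sum = 0.0140952 ms.
Propagation delays (d/s per hop): 0.00085, 0.297525, 0.0335 ms; sum = 0.331875 ms.
Processing at 2 router(s): 2 × 2.5 ms = 5 ms.
End-to-end = 5.35 ms.

5.35 ms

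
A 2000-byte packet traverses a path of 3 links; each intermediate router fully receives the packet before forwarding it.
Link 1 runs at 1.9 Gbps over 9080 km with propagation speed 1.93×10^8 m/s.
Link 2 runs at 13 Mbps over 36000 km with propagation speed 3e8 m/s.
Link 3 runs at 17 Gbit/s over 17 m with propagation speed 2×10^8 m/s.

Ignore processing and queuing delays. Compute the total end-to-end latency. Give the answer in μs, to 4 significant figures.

168300 μs

L = 2000 × 8 = 16000 bits.
Transmission delays (L/R per hop): 8.42105, 1230.77, 0.941176 μs; sum = 1240.13 μs.
Propagation delays (d/s per hop): 47046.6, 120000, 0.085 μs; sum = 167047 μs.
End-to-end = 168300 μs.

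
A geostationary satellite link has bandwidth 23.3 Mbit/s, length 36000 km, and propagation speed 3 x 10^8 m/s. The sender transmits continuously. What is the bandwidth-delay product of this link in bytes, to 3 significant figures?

Propagation delay = 36000000 / 300000000 = 0.12 s.
BDP = R × t_prop = 23300000 × 0.12 = 2796000 bits.
In bytes: 2796000/8 = 350000 bytes.

350000 bytes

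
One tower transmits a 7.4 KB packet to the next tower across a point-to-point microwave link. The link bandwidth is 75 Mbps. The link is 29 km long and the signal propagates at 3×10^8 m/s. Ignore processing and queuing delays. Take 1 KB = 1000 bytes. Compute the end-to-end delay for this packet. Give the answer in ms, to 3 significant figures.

L = 59200 bits.
Transmission delay = L/R = 59200 / 75000000 = 0.789333 ms.
Propagation delay = d/s = 29000 m / 300000000 m/s = 0.0966667 ms.
Total = 0.886 ms.

0.886 ms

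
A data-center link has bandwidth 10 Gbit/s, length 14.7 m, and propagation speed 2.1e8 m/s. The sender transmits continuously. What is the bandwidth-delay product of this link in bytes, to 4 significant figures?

Propagation delay = 14.7 / 210000000 = 7e-08 s.
BDP = R × t_prop = 10000000000 × 7e-08 = 700 bits.
In bytes: 700/8 = 87.50 bytes.

87.50 bytes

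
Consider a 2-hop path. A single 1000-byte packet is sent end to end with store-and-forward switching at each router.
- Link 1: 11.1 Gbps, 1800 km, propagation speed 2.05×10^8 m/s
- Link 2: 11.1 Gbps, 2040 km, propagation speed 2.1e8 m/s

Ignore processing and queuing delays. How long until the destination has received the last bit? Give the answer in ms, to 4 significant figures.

L = 1000 × 8 = 8000 bits.
Transmission delay per hop = L/R = 8000/11100000000 = 0.000720721 ms; 2 hops → 0.00144144 ms.
Propagation delays (d/s per hop): 8.78049, 9.71429 ms; sum = 18.4948 ms.
End-to-end = 18.50 ms.

18.50 ms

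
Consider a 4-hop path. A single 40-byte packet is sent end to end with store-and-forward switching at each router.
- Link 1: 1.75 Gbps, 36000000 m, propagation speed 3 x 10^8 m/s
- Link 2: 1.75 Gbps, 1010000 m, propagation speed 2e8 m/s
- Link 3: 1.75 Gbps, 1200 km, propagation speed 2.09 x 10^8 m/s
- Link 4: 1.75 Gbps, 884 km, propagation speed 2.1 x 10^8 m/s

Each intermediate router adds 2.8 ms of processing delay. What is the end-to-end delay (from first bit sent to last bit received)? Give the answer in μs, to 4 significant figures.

143400 μs

L = 40 × 8 = 320 bits.
Transmission delay per hop = L/R = 320/1750000000 = 0.182857 μs; 4 hops → 0.731429 μs.
Propagation delays (d/s per hop): 120000, 5050, 5741.63, 4209.52 μs; sum = 135001 μs.
Processing at 3 router(s): 3 × 2.8 ms = 8400 μs.
End-to-end = 143400 μs.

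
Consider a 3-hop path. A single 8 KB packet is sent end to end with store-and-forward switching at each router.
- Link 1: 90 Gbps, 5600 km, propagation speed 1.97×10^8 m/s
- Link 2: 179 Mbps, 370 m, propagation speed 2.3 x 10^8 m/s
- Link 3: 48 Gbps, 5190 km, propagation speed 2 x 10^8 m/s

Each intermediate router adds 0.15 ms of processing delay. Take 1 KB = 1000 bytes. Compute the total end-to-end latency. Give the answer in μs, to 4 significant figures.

55040 μs

L = 64000 bits.
Transmission delays (L/R per hop): 0.711111, 357.542, 1.33333 μs; sum = 359.586 μs.
Propagation delays (d/s per hop): 28426.4, 1.6087, 25950 μs; sum = 54378 μs.
Processing at 2 router(s): 2 × 0.15 ms = 300 μs.
End-to-end = 55040 μs.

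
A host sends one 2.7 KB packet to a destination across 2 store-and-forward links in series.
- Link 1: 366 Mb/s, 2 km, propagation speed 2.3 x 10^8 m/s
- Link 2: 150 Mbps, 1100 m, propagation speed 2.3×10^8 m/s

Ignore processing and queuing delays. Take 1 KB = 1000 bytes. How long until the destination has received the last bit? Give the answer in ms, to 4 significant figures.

L = 21600 bits.
Transmission delays (L/R per hop): 0.0590164, 0.144 ms; sum = 0.203016 ms.
Propagation delays (d/s per hop): 0.00869565, 0.00478261 ms; sum = 0.0134783 ms.
End-to-end = 0.2165 ms.

0.2165 ms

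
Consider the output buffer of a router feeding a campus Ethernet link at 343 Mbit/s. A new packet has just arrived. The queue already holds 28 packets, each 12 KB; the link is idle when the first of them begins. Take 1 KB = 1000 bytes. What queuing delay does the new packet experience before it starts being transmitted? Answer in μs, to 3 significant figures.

Each queued packet: L/R = 96000/343000000 = 279.883 μs.
28 queued → 7836.73 μs.
Queuing delay = 7840 μs.

7840 μs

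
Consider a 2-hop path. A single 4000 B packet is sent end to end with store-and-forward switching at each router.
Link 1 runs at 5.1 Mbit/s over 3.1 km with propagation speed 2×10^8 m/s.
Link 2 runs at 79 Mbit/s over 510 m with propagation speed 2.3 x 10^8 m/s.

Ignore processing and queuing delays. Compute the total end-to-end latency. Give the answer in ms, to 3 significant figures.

6.70 ms

L = 4000 × 8 = 32000 bits.
Transmission delays (L/R per hop): 6.27451, 0.405063 ms; sum = 6.67957 ms.
Propagation delays (d/s per hop): 0.0155, 0.00221739 ms; sum = 0.0177174 ms.
End-to-end = 6.70 ms.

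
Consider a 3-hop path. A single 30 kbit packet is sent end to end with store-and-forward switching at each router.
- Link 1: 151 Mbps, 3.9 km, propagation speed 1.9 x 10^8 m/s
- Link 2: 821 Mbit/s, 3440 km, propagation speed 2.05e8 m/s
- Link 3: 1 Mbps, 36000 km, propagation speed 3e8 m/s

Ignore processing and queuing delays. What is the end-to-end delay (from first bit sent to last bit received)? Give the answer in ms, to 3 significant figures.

167 ms

L = 30000 bits.
Transmission delays (L/R per hop): 0.198675, 0.0365408, 30 ms; sum = 30.2352 ms.
Propagation delays (d/s per hop): 0.0205263, 16.7805, 120 ms; sum = 136.801 ms.
End-to-end = 167 ms.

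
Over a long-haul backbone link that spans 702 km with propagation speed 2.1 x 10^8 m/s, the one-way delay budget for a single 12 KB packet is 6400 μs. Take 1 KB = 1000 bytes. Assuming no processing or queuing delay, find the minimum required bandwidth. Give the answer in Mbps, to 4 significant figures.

31.40 Mbps

L = 96000 bits.
Propagation delay = 702000 / 210000000 = 3342.86 μs.
Transmission budget = 6400 − 3342.86 = 3057.14 μs.
R ≥ L / t_tx = 96000 bits / 0.00305714 s = 31.40 Mbps.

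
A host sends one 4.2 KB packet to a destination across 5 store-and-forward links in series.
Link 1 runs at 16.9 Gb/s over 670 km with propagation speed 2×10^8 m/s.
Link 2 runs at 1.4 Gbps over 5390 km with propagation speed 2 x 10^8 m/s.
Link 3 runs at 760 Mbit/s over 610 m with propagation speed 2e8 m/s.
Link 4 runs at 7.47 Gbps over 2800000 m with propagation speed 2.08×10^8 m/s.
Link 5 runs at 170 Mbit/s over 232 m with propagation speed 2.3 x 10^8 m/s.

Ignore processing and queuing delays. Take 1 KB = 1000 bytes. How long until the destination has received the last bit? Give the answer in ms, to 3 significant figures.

44.0 ms

L = 33600 bits.
Transmission delays (L/R per hop): 0.00198817, 0.024, 0.0442105, 0.00449799, 0.197647 ms; sum = 0.272344 ms.
Propagation delays (d/s per hop): 3.35, 26.95, 0.00305, 13.4615, 0.0010087 ms; sum = 43.7656 ms.
End-to-end = 44.0 ms.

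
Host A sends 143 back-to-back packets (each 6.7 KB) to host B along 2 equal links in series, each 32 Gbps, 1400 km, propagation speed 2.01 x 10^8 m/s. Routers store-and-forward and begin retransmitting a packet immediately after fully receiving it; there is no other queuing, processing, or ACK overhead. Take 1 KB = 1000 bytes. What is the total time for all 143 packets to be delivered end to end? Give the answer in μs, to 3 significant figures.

Per-hop transmission t_tx = L/R = 53600/32000000000 = 1.675 μs.
Per-hop propagation t_prop = 1400000/2.01e+08 = 6965.17 μs.
Pipeline fill: first packet needs 2·t_tx to clear all hops; remaining 142 packets each add one t_tx.
Total = (2+143-1)·t_tx + 2·t_prop = 144·1.675 + 2·6965.17 = 14200 μs.

14200 μs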